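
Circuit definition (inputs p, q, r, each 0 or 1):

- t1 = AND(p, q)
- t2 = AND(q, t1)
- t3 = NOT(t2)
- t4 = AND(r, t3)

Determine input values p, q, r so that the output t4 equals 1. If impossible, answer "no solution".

t4 = AND(r, t3) must be 1, so both r = 1 and t3 = 1.
t3 = NOT(t2) must be 1, so t2 = 0.
Check with p=0, q=1, r=1:
t1 = AND(p, q) = AND(0, 1) = 0
t2 = AND(q, t1) = AND(1, 0) = 0
t3 = NOT(t2) = NOT 0 = 1
t4 = AND(r, t3) = AND(1, 1) = 1
So t4 = 1 as required.

p=0, q=1, r=1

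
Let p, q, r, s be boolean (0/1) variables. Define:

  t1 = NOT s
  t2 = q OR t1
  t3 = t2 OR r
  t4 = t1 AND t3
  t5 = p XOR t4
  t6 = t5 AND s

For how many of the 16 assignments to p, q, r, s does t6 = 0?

t6 = t5 AND s must be 0, so at least one of t5, s is 0.
Enumerating the 16 input combinations, 12 give t6 = 0 and 4 give t6 = 1.

12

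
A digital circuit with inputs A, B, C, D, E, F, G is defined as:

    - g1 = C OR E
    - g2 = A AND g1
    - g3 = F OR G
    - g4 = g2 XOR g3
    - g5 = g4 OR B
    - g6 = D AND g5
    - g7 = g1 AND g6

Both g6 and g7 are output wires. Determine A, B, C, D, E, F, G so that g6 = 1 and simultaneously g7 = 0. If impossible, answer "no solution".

Check with A=0 B=1 C=0 D=1 E=0 F=0 G=1:
g1 = C OR E = 0 OR 0 = 0
g2 = A AND g1 = 0 AND 0 = 0
g3 = F OR G = 0 OR 1 = 1
g4 = g2 XOR g3 = 0 XOR 1 = 1
g5 = g4 OR B = 1 OR 1 = 1
g6 = D AND g5 = 1 AND 1 = 1
g7 = g1 AND g6 = 0 AND 1 = 0
So g6 = 1 and g7 = 0.

A=0 B=1 C=0 D=1 E=0 F=0 G=1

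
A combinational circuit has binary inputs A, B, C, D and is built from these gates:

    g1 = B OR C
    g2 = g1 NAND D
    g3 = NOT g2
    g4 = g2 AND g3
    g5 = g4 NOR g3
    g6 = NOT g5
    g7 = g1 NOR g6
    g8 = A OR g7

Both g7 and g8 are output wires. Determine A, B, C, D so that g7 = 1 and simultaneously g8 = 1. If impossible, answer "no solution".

Check with A=0 B=0 C=0 D=1:
g1 = B OR C = 0 OR 0 = 0
g2 = g1 NAND D = 0 NAND 1 = 1
g3 = NOT g2 = NOT 1 = 0
g4 = g2 AND g3 = 1 AND 0 = 0
g5 = g4 NOR g3 = 0 NOR 0 = 1
g6 = NOT g5 = NOT 1 = 0
g7 = g1 NOR g6 = 0 NOR 0 = 1
g8 = A OR g7 = 0 OR 1 = 1
So g7 = 1 and g8 = 1.

A=0 B=0 C=0 D=1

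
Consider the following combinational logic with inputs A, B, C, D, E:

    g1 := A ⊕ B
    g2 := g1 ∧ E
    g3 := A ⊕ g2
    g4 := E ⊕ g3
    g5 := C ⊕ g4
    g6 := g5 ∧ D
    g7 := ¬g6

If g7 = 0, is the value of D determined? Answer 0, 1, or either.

1

g7 = ¬g6 must be 0, so g6 = 1.
Every assignment with g7 = 0 has D = 1; there are 8 such assignment(s).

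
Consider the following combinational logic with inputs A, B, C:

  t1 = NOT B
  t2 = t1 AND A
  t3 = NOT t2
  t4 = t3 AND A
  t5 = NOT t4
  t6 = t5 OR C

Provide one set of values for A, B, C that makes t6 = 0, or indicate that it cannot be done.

t6 = t5 OR C must be 0, so both t5 = 0 and C = 0.
t5 = NOT t4 must be 0, so t4 = 1.
t4 = t3 AND A must be 1, so both t3 = 1 and A = 1.
Check with A=1, B=1, C=0:
t1 = NOT B = NOT 1 = 0
t2 = t1 AND A = 0 AND 1 = 0
t3 = NOT t2 = NOT 0 = 1
t4 = t3 AND A = 1 AND 1 = 1
t5 = NOT t4 = NOT 1 = 0
t6 = t5 OR C = 0 OR 0 = 0
So t6 = 0 as required.

A=1, B=1, C=0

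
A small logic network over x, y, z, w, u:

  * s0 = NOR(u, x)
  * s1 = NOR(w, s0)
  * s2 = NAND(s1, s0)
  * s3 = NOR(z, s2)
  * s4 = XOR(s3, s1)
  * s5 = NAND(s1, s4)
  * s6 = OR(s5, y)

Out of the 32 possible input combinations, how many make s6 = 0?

s6 = OR(s5, y) must be 0, so both s5 = 0 and y = 0.
s5 = NAND(s1, s4) must be 0, so both s1 = 1 and s4 = 1.
s1 = NOR(w, s0) must be 1, so both w = 0 and s0 = 0.
Satisfying assignments:
  x=0, y=0, z=0, w=0, u=1
  x=0, y=0, z=1, w=0, u=1
  x=1, y=0, z=0, w=0, u=0
  x=1, y=0, z=0, w=0, u=1
  x=1, y=0, z=1, w=0, u=0
  x=1, y=0, z=1, w=0, u=1

6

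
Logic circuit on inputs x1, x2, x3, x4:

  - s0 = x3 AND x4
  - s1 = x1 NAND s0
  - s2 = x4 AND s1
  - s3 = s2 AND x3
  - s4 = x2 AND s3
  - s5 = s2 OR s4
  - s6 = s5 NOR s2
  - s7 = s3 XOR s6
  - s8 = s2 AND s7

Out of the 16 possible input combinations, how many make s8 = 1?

s8 = s2 AND s7 must be 1, so both s2 = 1 and s7 = 1.
Satisfying assignments:
  x1=0, x2=0, x3=1, x4=1
  x1=0, x2=1, x3=1, x4=1

2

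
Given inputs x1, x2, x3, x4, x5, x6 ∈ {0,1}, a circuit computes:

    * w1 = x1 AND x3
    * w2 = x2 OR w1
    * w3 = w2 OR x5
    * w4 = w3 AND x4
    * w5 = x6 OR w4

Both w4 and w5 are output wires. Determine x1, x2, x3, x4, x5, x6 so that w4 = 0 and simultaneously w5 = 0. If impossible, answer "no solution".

Check with x1=1, x2=1, x3=0, x4=0, x5=1, x6=0:
w1 = x1 AND x3 = 1 AND 0 = 0
w2 = x2 OR w1 = 1 OR 0 = 1
w3 = w2 OR x5 = 1 OR 1 = 1
w4 = w3 AND x4 = 1 AND 0 = 0
w5 = x6 OR w4 = 0 OR 0 = 0
So w4 = 0 and w5 = 0.

x1=1, x2=1, x3=0, x4=0, x5=1, x6=0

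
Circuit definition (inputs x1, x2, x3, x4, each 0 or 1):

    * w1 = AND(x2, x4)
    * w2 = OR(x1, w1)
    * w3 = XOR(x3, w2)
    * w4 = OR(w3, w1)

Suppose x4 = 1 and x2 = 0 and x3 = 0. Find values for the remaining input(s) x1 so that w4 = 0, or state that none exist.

x1=0

w4 = OR(w3, w1) must be 0, so both w3 = 0 and w1 = 0.
Check with x4 = 1 and x2 = 0 and x3 = 0 and x1=0:
w1 = AND(x2, x4) = AND(0, 1) = 0
w2 = OR(x1, w1) = OR(0, 0) = 0
w3 = XOR(x3, w2) = XOR(0, 0) = 0
w4 = OR(w3, w1) = OR(0, 0) = 0
So w4 = 0.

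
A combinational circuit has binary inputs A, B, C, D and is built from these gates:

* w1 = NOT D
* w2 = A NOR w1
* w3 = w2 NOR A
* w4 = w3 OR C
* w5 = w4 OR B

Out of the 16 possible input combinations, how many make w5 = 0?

3

w5 = w4 OR B must be 0, so both w4 = 0 and B = 0.
w4 = w3 OR C must be 0, so both w3 = 0 and C = 0.
w3 = w2 NOR A must be 0, so at least one of w2, A is 1.
Enumerating the 16 input combinations, 3 give w5 = 0 and 13 give w5 = 1.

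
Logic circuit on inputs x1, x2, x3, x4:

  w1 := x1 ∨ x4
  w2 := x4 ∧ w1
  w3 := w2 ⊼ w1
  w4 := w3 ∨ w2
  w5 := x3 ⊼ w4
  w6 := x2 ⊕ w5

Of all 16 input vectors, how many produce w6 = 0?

w6 = x2 ⊕ w5 must be 0, so x2 and w5 are equal.
Enumerating the 16 input combinations, 8 give w6 = 0 and 8 give w6 = 1.

8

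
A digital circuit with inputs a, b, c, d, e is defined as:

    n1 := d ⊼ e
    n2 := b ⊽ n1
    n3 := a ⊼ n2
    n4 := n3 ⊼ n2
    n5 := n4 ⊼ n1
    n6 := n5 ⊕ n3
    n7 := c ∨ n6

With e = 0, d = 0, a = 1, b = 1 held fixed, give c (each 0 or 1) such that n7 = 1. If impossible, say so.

c=1

Check with e = 0, d = 0, a = 1, b = 1 and c=1:
n1 = d ⊼ e = 0 ⊼ 0 = 1
n2 = b ⊽ n1 = 1 ⊽ 1 = 0
n3 = a ⊼ n2 = 1 ⊼ 0 = 1
n4 = n3 ⊼ n2 = 1 ⊼ 0 = 1
n5 = n4 ⊼ n1 = 1 ⊼ 1 = 0
n6 = n5 ⊕ n3 = 0 ⊕ 1 = 1
n7 = c ∨ n6 = 1 ∨ 1 = 1
So n7 = 1.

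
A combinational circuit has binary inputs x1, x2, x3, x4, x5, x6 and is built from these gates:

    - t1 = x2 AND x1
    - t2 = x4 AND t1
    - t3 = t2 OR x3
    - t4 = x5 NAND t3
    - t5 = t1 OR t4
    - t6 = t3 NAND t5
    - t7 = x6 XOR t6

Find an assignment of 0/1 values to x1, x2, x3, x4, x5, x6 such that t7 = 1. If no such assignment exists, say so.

t7 = x6 XOR t6 must be 1, so x6 and t6 differ.
Check with x1=1 x2=1 x3=0 x4=1 x5=1 x6=1:
t1 = x2 AND x1 = 1 AND 1 = 1
t2 = x4 AND t1 = 1 AND 1 = 1
t3 = t2 OR x3 = 1 OR 0 = 1
t4 = x5 NAND t3 = 1 NAND 1 = 0
t5 = t1 OR t4 = 1 OR 0 = 1
t6 = t3 NAND t5 = 1 NAND 1 = 0
t7 = x6 XOR t6 = 1 XOR 0 = 1
So t7 = 1 as required.

x1=1 x2=1 x3=0 x4=1 x5=1 x6=1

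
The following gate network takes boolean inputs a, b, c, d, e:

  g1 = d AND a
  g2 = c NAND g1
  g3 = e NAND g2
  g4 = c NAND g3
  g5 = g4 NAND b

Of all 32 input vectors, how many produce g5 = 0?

11

g5 = g4 NAND b must be 0, so both g4 = 1 and b = 1.
g4 = c NAND g3 must be 1, so at least one of c, g3 is 0.
Enumerating the 32 input combinations, 11 give g5 = 0 and 21 give g5 = 1.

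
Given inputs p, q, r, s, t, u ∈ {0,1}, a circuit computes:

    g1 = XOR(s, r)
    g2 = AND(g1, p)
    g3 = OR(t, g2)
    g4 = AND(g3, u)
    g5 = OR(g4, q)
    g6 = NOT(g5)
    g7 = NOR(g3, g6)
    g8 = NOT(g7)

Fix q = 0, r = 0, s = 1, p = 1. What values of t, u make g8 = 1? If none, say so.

t=1 u=0

g8 = NOT(g7) must be 1, so g7 = 0.
Check with q = 0, r = 0, s = 1, p = 1 and t=1, u=0:
g1 = XOR(s, r) = XOR(1, 0) = 1
g2 = AND(g1, p) = AND(1, 1) = 1
g3 = OR(t, g2) = OR(1, 1) = 1
g4 = AND(g3, u) = AND(1, 0) = 0
g5 = OR(g4, q) = OR(0, 0) = 0
g6 = NOT(g5) = NOT 0 = 1
g7 = NOR(g3, g6) = NOR(1, 1) = 0
g8 = NOT(g7) = NOT 0 = 1
So g8 = 1.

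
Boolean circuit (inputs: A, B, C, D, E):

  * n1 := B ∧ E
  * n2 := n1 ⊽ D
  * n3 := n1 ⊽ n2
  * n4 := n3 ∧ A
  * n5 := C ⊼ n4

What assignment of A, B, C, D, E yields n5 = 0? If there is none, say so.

n5 = C ⊼ n4 must be 0, so both C = 1 and n4 = 1.
n4 = n3 ∧ A must be 1, so both n3 = 1 and A = 1.
n3 = n1 ⊽ n2 must be 1, so both n1 = 0 and n2 = 0.
Check with A=1, B=0, C=1, D=1, E=0:
n1 = B ∧ E = 0 ∧ 0 = 0
n2 = n1 ⊽ D = 0 ⊽ 1 = 0
n3 = n1 ⊽ n2 = 0 ⊽ 0 = 1
n4 = n3 ∧ A = 1 ∧ 1 = 1
n5 = C ⊼ n4 = 1 ⊼ 1 = 0
So n5 = 0 as required.

A=1, B=0, C=1, D=1, E=0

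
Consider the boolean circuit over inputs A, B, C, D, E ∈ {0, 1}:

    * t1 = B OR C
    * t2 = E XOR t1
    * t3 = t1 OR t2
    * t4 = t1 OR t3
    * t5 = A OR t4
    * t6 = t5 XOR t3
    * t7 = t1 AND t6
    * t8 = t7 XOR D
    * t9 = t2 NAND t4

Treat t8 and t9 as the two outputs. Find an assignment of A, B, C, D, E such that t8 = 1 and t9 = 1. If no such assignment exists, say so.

A=0, B=1, C=0, D=1, E=1

Check with A=0, B=1, C=0, D=1, E=1:
t1 = B OR C = 1 OR 0 = 1
t2 = E XOR t1 = 1 XOR 1 = 0
t3 = t1 OR t2 = 1 OR 0 = 1
t4 = t1 OR t3 = 1 OR 1 = 1
t5 = A OR t4 = 0 OR 1 = 1
t6 = t5 XOR t3 = 1 XOR 1 = 0
t7 = t1 AND t6 = 1 AND 0 = 0
t8 = t7 XOR D = 0 XOR 1 = 1
t9 = t2 NAND t4 = 0 NAND 1 = 1
So t8 = 1 and t9 = 1.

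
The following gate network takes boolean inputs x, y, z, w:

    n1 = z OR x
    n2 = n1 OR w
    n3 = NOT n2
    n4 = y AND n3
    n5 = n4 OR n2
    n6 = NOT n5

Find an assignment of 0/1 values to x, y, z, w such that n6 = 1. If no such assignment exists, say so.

n6 = NOT n5 must be 1, so n5 = 0.
Check with x=0, y=0, z=0, w=0:
n1 = z OR x = 0 OR 0 = 0
n2 = n1 OR w = 0 OR 0 = 0
n3 = NOT n2 = NOT 0 = 1
n4 = y AND n3 = 0 AND 1 = 0
n5 = n4 OR n2 = 0 OR 0 = 0
n6 = NOT n5 = NOT 0 = 1
So n6 = 1 as required.

x=0, y=0, z=0, w=0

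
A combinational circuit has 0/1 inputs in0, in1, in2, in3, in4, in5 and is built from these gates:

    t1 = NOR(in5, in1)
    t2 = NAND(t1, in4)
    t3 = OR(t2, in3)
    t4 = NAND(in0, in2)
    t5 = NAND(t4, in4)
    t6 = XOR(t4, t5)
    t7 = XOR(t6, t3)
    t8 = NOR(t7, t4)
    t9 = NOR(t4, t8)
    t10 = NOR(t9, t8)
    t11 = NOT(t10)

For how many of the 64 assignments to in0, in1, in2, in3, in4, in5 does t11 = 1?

t11 = NOT(t10) must be 1, so t10 = 0.
Enumerating the 64 input combinations, 16 give t11 = 1 and 48 give t11 = 0.

16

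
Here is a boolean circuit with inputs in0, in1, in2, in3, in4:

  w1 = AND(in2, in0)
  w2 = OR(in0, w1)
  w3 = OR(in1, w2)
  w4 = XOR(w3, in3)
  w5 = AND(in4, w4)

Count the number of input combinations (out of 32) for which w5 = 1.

w5 = AND(in4, w4) must be 1, so both in4 = 1 and w4 = 1.
w4 = XOR(w3, in3) must be 1, so w3 and in3 differ.
Enumerating the 32 input combinations, 8 give w5 = 1 and 24 give w5 = 0.

8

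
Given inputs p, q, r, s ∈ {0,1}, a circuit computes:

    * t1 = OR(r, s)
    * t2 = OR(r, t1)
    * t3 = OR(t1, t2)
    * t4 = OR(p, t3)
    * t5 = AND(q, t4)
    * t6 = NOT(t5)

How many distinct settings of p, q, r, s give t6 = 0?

t6 = NOT(t5) must be 0, so t5 = 1.
Enumerating the 16 input combinations, 7 give t6 = 0 and 9 give t6 = 1.

7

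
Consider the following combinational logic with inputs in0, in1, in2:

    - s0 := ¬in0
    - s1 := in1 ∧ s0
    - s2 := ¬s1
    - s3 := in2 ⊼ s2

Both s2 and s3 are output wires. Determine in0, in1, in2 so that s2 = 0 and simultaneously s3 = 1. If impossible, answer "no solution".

Check with in0=0, in1=1, in2=1:
s0 = ¬in0 = ¬0 = 1
s1 = in1 ∧ s0 = 1 ∧ 1 = 1
s2 = ¬s1 = ¬1 = 0
s3 = in2 ⊼ s2 = 1 ⊼ 0 = 1
So s2 = 0 and s3 = 1.

in0=0, in1=1, in2=1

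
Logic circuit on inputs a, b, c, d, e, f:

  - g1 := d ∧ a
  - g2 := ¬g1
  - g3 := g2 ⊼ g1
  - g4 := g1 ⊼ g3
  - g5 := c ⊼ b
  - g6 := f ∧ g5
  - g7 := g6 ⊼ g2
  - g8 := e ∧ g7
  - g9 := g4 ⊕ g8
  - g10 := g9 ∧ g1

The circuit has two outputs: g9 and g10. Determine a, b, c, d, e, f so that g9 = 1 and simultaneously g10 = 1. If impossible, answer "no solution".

Check with a=1 b=1 c=1 d=1 e=1 f=0:
g1 = d ∧ a = 1 ∧ 1 = 1
g2 = ¬g1 = ¬1 = 0
g3 = g2 ⊼ g1 = 0 ⊼ 1 = 1
g4 = g1 ⊼ g3 = 1 ⊼ 1 = 0
g5 = c ⊼ b = 1 ⊼ 1 = 0
g6 = f ∧ g5 = 0 ∧ 0 = 0
g7 = g6 ⊼ g2 = 0 ⊼ 0 = 1
g8 = e ∧ g7 = 1 ∧ 1 = 1
g9 = g4 ⊕ g8 = 0 ⊕ 1 = 1
g10 = g9 ∧ g1 = 1 ∧ 1 = 1
So g9 = 1 and g10 = 1.

a=1 b=1 c=1 d=1 e=1 f=0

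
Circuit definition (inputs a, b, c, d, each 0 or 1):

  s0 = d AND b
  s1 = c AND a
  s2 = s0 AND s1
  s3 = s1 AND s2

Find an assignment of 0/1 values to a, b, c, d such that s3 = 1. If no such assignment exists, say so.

a=1 b=1 c=1 d=1

Check with a=1 b=1 c=1 d=1:
s0 = d AND b = 1 AND 1 = 1
s1 = c AND a = 1 AND 1 = 1
s2 = s0 AND s1 = 1 AND 1 = 1
s3 = s1 AND s2 = 1 AND 1 = 1
So s3 = 1 as required.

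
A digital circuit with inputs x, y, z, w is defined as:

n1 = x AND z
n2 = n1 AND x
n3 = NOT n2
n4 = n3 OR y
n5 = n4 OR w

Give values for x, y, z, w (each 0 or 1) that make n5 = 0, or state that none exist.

x=1, y=0, z=1, w=0

Check with x=1, y=0, z=1, w=0:
n1 = x AND z = 1 AND 1 = 1
n2 = n1 AND x = 1 AND 1 = 1
n3 = NOT n2 = NOT 1 = 0
n4 = n3 OR y = 0 OR 0 = 0
n5 = n4 OR w = 0 OR 0 = 0
So n5 = 0 as required.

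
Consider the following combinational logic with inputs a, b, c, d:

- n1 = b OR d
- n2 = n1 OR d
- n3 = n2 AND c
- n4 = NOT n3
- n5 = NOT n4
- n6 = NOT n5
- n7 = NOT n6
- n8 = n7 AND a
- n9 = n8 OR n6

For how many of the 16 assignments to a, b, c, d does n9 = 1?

n9 = n8 OR n6 must be 1, so at least one of n8, n6 is 1.
Enumerating the 16 input combinations, 13 give n9 = 1 and 3 give n9 = 0.

13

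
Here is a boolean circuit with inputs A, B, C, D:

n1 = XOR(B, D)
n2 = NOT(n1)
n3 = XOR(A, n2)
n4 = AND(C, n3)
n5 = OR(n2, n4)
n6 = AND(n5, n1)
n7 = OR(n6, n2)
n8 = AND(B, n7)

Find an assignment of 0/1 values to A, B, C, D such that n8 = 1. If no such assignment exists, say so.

A=0 B=1 C=0 D=1

Check with A=0 B=1 C=0 D=1:
n1 = XOR(B, D) = XOR(1, 1) = 0
n2 = NOT(n1) = NOT 0 = 1
n3 = XOR(A, n2) = XOR(0, 1) = 1
n4 = AND(C, n3) = AND(0, 1) = 0
n5 = OR(n2, n4) = OR(1, 0) = 1
n6 = AND(n5, n1) = AND(1, 0) = 0
n7 = OR(n6, n2) = OR(0, 1) = 1
n8 = AND(B, n7) = AND(1, 1) = 1
So n8 = 1 as required.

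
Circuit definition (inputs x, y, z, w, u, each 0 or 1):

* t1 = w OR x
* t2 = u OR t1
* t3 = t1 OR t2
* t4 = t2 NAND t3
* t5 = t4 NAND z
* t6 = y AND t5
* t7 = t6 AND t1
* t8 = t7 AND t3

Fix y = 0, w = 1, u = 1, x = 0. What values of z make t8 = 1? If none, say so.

With y = 0, w = 1, u = 1, x = 0 fixed, none of the 2 settings of z give t8 = 1.
For example, with z=1:
t1 = w OR x = 1 OR 0 = 1
t2 = u OR t1 = 1 OR 1 = 1
t3 = t1 OR t2 = 1 OR 1 = 1
t4 = t2 NAND t3 = 1 NAND 1 = 0
t5 = t4 NAND z = 0 NAND 1 = 1
t6 = y AND t5 = 0 AND 1 = 0
t7 = t6 AND t1 = 0 AND 1 = 0
t8 = t7 AND t3 = 0 AND 1 = 0
giving t8 = 0 ≠ 1.

no solution exists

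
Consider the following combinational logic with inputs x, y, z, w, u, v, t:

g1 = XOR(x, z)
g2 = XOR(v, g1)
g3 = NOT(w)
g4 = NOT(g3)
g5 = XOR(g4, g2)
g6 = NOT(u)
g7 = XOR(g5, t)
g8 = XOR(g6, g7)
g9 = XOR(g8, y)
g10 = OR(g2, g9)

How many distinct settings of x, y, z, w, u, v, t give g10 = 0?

g10 = OR(g2, g9) must be 0, so both g2 = 0 and g9 = 0.
g2 = XOR(v, g1) must be 0, so v and g1 are equal.
Enumerating the 128 input combinations, 32 give g10 = 0 and 96 give g10 = 1.

32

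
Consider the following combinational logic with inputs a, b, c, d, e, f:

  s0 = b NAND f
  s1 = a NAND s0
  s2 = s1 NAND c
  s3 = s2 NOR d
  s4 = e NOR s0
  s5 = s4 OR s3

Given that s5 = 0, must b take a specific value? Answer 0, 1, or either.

Both values of b occur among assignments with s5 = 0:
  b=0: a=0, b=0, c=0, d=0, e=0, f=0
  b=1: a=0, b=1, c=0, d=0, e=0, f=0

either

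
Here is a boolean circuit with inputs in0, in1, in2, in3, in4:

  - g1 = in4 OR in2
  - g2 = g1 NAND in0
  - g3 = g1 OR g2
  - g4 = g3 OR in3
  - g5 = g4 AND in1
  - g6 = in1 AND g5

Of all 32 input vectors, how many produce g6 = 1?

16

g6 = in1 AND g5 must be 1, so both in1 = 1 and g5 = 1.
g5 = g4 AND in1 must be 1, so both g4 = 1 and in1 = 1.
Enumerating the 32 input combinations, 16 give g6 = 1 and 16 give g6 = 0.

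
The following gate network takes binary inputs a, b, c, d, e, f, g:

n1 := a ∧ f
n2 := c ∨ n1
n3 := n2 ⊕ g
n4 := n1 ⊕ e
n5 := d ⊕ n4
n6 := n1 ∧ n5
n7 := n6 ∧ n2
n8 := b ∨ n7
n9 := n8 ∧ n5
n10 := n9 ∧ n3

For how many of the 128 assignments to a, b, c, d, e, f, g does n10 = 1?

20

n10 = n9 ∧ n3 must be 1, so both n9 = 1 and n3 = 1.
n9 = n8 ∧ n5 must be 1, so both n8 = 1 and n5 = 1.
n3 = n2 ⊕ g must be 1, so n2 and g differ.
Enumerating the 128 input combinations, 20 give n10 = 1 and 108 give n10 = 0.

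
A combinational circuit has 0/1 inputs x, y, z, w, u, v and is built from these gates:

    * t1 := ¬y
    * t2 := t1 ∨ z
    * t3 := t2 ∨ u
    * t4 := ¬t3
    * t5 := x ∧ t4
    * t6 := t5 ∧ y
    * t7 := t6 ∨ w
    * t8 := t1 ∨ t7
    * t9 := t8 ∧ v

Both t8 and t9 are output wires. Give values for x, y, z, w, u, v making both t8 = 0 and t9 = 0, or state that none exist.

x=0, y=1, z=1, w=0, u=0, v=1

Check with x=0, y=1, z=1, w=0, u=0, v=1:
t1 = ¬y = ¬1 = 0
t2 = t1 ∨ z = 0 ∨ 1 = 1
t3 = t2 ∨ u = 1 ∨ 0 = 1
t4 = ¬t3 = ¬1 = 0
t5 = x ∧ t4 = 0 ∧ 0 = 0
t6 = t5 ∧ y = 0 ∧ 1 = 0
t7 = t6 ∨ w = 0 ∨ 0 = 0
t8 = t1 ∨ t7 = 0 ∨ 0 = 0
t9 = t8 ∧ v = 0 ∧ 1 = 0
So t8 = 0 and t9 = 0.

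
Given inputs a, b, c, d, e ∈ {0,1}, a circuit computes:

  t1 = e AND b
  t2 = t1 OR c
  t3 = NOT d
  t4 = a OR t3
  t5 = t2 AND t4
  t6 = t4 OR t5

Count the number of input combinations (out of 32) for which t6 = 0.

8

t6 = t4 OR t5 must be 0, so both t4 = 0 and t5 = 0.
Enumerating the 32 input combinations, 8 give t6 = 0 and 24 give t6 = 1.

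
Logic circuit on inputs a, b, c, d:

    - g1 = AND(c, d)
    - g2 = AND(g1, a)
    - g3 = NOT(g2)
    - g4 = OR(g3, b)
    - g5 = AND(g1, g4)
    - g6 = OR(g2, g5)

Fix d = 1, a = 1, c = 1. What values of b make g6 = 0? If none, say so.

With d = 1, a = 1, c = 1 fixed, none of the 2 settings of b give g6 = 0.
For example, with b=1:
g1 = AND(c, d) = AND(1, 1) = 1
g2 = AND(g1, a) = AND(1, 1) = 1
g3 = NOT(g2) = NOT 1 = 0
g4 = OR(g3, b) = OR(0, 1) = 1
g5 = AND(g1, g4) = AND(1, 1) = 1
g6 = OR(g2, g5) = OR(1, 1) = 1
giving g6 = 1 ≠ 0.

no solution exists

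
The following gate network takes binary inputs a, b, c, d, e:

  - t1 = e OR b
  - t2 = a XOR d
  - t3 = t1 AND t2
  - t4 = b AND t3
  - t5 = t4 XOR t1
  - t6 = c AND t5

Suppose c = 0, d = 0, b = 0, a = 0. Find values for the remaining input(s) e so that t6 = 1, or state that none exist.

no solution exists

With c = 0, d = 0, b = 0, a = 0 fixed, none of the 2 settings of e give t6 = 1.
For example, with e=1:
t1 = e OR b = 1 OR 0 = 1
t2 = a XOR d = 0 XOR 0 = 0
t3 = t1 AND t2 = 1 AND 0 = 0
t4 = b AND t3 = 0 AND 0 = 0
t5 = t4 XOR t1 = 0 XOR 1 = 1
t6 = c AND t5 = 0 AND 1 = 0
giving t6 = 0 ≠ 1.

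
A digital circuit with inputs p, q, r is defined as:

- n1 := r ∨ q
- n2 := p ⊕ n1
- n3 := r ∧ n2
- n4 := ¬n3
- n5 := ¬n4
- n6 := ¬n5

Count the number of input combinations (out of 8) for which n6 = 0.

2

n6 = ¬n5 must be 0, so n5 = 1.
Enumerating the 8 input combinations, 2 give n6 = 0 and 6 give n6 = 1.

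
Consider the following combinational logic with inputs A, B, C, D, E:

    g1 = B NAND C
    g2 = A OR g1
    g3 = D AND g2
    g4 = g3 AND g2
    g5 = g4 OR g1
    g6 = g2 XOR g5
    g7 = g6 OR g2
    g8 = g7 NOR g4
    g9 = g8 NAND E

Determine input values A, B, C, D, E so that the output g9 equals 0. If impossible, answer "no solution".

A=0, B=1, C=1, D=1, E=1

Check with A=0, B=1, C=1, D=1, E=1:
g1 = B NAND C = 1 NAND 1 = 0
g2 = A OR g1 = 0 OR 0 = 0
g3 = D AND g2 = 1 AND 0 = 0
g4 = g3 AND g2 = 0 AND 0 = 0
g5 = g4 OR g1 = 0 OR 0 = 0
g6 = g2 XOR g5 = 0 XOR 0 = 0
g7 = g6 OR g2 = 0 OR 0 = 0
g8 = g7 NOR g4 = 0 NOR 0 = 1
g9 = g8 NAND E = 1 NAND 1 = 0
So g9 = 0 as required.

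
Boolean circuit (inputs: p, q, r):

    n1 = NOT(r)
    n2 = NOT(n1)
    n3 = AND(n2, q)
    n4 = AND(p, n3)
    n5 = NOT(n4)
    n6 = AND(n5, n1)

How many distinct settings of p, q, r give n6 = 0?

n6 = AND(n5, n1) must be 0, so at least one of n5, n1 is 0.
Satisfying assignments:
  p=0, q=0, r=1
  p=0, q=1, r=1
  p=1, q=0, r=1
  p=1, q=1, r=1

4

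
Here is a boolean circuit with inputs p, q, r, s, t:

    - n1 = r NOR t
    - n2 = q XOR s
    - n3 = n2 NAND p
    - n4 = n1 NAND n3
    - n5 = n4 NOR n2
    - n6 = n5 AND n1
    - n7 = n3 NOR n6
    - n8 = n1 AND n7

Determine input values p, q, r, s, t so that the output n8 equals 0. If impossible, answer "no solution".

n8 = n1 AND n7 must be 0, so at least one of n1, n7 is 0.
Check with p=1, q=0, r=1, s=1, t=1:
n1 = r NOR t = 1 NOR 1 = 0
n2 = q XOR s = 0 XOR 1 = 1
n3 = n2 NAND p = 1 NAND 1 = 0
n4 = n1 NAND n3 = 0 NAND 0 = 1
n5 = n4 NOR n2 = 1 NOR 1 = 0
n6 = n5 AND n1 = 0 AND 0 = 0
n7 = n3 NOR n6 = 0 NOR 0 = 1
n8 = n1 AND n7 = 0 AND 1 = 0
So n8 = 0 as required.

p=1, q=0, r=1, s=1, t=1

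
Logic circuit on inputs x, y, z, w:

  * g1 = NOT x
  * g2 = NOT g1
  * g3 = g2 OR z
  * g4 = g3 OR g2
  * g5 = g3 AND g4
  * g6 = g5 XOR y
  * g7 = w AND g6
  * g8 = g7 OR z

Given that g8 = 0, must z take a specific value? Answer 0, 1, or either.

g8 = g7 OR z must be 0, so both g7 = 0 and z = 0.
g7 = w AND g6 must be 0, so at least one of w, g6 is 0.
Every assignment with g8 = 0 has z = 0; there are 6 such assignment(s).

0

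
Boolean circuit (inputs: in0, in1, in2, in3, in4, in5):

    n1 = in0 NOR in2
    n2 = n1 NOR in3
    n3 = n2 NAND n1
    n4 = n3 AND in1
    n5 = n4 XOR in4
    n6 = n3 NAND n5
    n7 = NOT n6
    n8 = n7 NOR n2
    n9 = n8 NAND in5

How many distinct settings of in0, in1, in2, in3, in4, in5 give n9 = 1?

n9 = n8 NAND in5 must be 1, so at least one of n8, in5 is 0.
Enumerating the 64 input combinations, 54 give n9 = 1 and 10 give n9 = 0.

54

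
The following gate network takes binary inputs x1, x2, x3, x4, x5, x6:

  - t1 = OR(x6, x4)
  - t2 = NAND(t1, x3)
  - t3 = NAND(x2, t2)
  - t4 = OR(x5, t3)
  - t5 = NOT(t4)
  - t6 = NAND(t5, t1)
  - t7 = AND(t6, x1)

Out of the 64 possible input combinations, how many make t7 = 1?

29

t7 = AND(t6, x1) must be 1, so both t6 = 1 and x1 = 1.
t6 = NAND(t5, t1) must be 1, so at least one of t5, t1 is 0.
Enumerating the 64 input combinations, 29 give t7 = 1 and 35 give t7 = 0.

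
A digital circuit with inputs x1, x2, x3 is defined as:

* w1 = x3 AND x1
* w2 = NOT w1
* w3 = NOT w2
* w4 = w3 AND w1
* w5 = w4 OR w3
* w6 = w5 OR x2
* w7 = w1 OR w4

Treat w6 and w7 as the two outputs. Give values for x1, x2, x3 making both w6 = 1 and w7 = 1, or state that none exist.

Check with x1=1, x2=0, x3=1:
w1 = x3 AND x1 = 1 AND 1 = 1
w2 = NOT w1 = NOT 1 = 0
w3 = NOT w2 = NOT 0 = 1
w4 = w3 AND w1 = 1 AND 1 = 1
w5 = w4 OR w3 = 1 OR 1 = 1
w6 = w5 OR x2 = 1 OR 0 = 1
w7 = w1 OR w4 = 1 OR 1 = 1
So w6 = 1 and w7 = 1.

x1=1, x2=0, x3=1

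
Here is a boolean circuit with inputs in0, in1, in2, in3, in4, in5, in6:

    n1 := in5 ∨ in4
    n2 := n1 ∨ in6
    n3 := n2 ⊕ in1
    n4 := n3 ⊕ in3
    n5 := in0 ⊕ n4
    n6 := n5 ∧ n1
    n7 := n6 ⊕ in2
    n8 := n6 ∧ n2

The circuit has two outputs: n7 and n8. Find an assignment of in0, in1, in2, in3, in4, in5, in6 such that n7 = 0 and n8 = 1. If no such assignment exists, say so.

Check with in0=1, in1=1, in2=1, in3=0, in4=1, in5=0, in6=0:
n1 = in5 ∨ in4 = 0 ∨ 1 = 1
n2 = n1 ∨ in6 = 1 ∨ 0 = 1
n3 = n2 ⊕ in1 = 1 ⊕ 1 = 0
n4 = n3 ⊕ in3 = 0 ⊕ 0 = 0
n5 = in0 ⊕ n4 = 1 ⊕ 0 = 1
n6 = n5 ∧ n1 = 1 ∧ 1 = 1
n7 = n6 ⊕ in2 = 1 ⊕ 1 = 0
n8 = n6 ∧ n2 = 1 ∧ 1 = 1
So n7 = 0 and n8 = 1.

in0=1, in1=1, in2=1, in3=0, in4=1, in5=0, in6=0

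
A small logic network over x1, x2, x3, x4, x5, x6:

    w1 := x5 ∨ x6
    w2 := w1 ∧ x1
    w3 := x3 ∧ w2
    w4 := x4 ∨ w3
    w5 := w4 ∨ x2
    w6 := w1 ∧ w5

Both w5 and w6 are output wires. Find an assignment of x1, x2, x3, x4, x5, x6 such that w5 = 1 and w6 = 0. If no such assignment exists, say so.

Check with x1=1, x2=1, x3=0, x4=1, x5=0, x6=0:
w1 = x5 ∨ x6 = 0 ∨ 0 = 0
w2 = w1 ∧ x1 = 0 ∧ 1 = 0
w3 = x3 ∧ w2 = 0 ∧ 0 = 0
w4 = x4 ∨ w3 = 1 ∨ 0 = 1
w5 = w4 ∨ x2 = 1 ∨ 1 = 1
w6 = w1 ∧ w5 = 0 ∧ 1 = 0
So w5 = 1 and w6 = 0.

x1=1, x2=1, x3=0, x4=1, x5=0, x6=0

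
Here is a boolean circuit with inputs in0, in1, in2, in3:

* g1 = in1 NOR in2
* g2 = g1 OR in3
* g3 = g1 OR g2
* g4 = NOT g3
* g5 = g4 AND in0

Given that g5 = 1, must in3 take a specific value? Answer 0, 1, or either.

0

g5 = g4 AND in0 must be 1, so both g4 = 1 and in0 = 1.
g4 = NOT g3 must be 1, so g3 = 0.
g3 = g1 OR g2 must be 0, so both g1 = 0 and g2 = 0.
Every assignment with g5 = 1 has in3 = 0; there are 3 such assignment(s).
  in0=1, in1=0, in2=1, in3=0
  in0=1, in1=1, in2=0, in3=0
  in0=1, in1=1, in2=1, in3=0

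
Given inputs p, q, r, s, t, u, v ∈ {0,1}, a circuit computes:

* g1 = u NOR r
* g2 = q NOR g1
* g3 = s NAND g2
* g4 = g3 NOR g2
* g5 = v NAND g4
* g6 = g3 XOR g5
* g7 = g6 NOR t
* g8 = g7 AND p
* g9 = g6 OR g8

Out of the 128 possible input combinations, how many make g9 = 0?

78

g9 = g6 OR g8 must be 0, so both g6 = 0 and g8 = 0.
g6 = g3 XOR g5 must be 0, so g3 and g5 are equal.
g8 = g7 AND p must be 0, so at least one of g7, p is 0.
Enumerating the 128 input combinations, 78 give g9 = 0 and 50 give g9 = 1.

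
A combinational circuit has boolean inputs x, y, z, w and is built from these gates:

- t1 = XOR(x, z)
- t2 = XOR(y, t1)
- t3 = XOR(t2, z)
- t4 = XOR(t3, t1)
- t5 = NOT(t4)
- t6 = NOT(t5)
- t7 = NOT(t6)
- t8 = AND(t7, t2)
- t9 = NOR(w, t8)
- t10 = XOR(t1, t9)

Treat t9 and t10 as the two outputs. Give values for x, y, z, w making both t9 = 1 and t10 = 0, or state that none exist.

x=0, y=0, z=1, w=0

Check with x=0, y=0, z=1, w=0:
t1 = XOR(x, z) = XOR(0, 1) = 1
t2 = XOR(y, t1) = XOR(0, 1) = 1
t3 = XOR(t2, z) = XOR(1, 1) = 0
t4 = XOR(t3, t1) = XOR(0, 1) = 1
t5 = NOT(t4) = NOT 1 = 0
t6 = NOT(t5) = NOT 0 = 1
t7 = NOT(t6) = NOT 1 = 0
t8 = AND(t7, t2) = AND(0, 1) = 0
t9 = NOR(w, t8) = NOR(0, 0) = 1
t10 = XOR(t1, t9) = XOR(1, 1) = 0
So t9 = 1 and t10 = 0.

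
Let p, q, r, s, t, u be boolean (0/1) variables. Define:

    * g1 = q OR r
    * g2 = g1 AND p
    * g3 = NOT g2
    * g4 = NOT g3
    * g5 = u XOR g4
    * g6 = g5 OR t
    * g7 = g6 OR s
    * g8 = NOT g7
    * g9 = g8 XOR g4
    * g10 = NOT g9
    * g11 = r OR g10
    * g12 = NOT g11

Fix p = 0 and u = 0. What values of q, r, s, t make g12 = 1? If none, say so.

q=0 r=0 s=0 t=0

Check with p = 0 and u = 0 and q=0, r=0, s=0, t=0:
g1 = q OR r = 0 OR 0 = 0
g2 = g1 AND p = 0 AND 0 = 0
g3 = NOT g2 = NOT 0 = 1
g4 = NOT g3 = NOT 1 = 0
g5 = u XOR g4 = 0 XOR 0 = 0
g6 = g5 OR t = 0 OR 0 = 0
g7 = g6 OR s = 0 OR 0 = 0
g8 = NOT g7 = NOT 0 = 1
g9 = g8 XOR g4 = 1 XOR 0 = 1
g10 = NOT g9 = NOT 1 = 0
g11 = r OR g10 = 0 OR 0 = 0
g12 = NOT g11 = NOT 0 = 1
So g12 = 1.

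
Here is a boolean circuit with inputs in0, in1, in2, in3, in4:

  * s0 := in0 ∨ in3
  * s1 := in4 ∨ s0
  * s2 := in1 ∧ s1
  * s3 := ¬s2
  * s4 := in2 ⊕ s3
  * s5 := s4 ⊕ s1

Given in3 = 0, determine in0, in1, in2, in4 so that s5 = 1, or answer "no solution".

Check with in3 = 0 and in0=1, in1=1, in2=0, in4=0:
s0 = in0 ∨ in3 = 1 ∨ 0 = 1
s1 = in4 ∨ s0 = 0 ∨ 1 = 1
s2 = in1 ∧ s1 = 1 ∧ 1 = 1
s3 = ¬s2 = ¬1 = 0
s4 = in2 ⊕ s3 = 0 ⊕ 0 = 0
s5 = s4 ⊕ s1 = 0 ⊕ 1 = 1
So s5 = 1.

in0=1, in1=1, in2=0, in4=0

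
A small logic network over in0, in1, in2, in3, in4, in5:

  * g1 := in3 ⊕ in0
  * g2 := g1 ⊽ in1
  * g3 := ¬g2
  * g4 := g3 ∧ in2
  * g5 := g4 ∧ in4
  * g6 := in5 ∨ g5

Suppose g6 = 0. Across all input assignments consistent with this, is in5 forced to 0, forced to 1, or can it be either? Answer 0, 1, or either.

g6 = in5 ∨ g5 must be 0, so both in5 = 0 and g5 = 0.
Every assignment with g6 = 0 has in5 = 0; there are 26 such assignment(s).

0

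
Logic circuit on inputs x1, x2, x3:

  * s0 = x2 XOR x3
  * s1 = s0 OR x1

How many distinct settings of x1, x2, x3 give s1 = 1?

6

s1 = s0 OR x1 must be 1, so at least one of s0, x1 is 1.
Satisfying assignments:
  x1=0, x2=0, x3=1
  x1=0, x2=1, x3=0
  x1=1, x2=0, x3=0
  x1=1, x2=0, x3=1
  x1=1, x2=1, x3=0
  x1=1, x2=1, x3=1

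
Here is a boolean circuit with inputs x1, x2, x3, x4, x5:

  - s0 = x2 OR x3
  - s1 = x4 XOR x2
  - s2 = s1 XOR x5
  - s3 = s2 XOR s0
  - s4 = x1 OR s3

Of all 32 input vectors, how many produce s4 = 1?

24

s4 = x1 OR s3 must be 1, so at least one of x1, s3 is 1.
Enumerating the 32 input combinations, 24 give s4 = 1 and 8 give s4 = 0.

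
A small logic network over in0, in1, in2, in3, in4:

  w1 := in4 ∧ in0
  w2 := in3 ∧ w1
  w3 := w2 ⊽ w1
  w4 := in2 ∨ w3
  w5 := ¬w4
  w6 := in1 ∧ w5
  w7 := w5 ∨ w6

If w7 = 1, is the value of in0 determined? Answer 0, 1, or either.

w7 = w5 ∨ w6 must be 1, so at least one of w5, w6 is 1.
Every assignment with w7 = 1 has in0 = 1; there are 4 such assignment(s).
  in0=1, in1=0, in2=0, in3=0, in4=1
  in0=1, in1=0, in2=0, in3=1, in4=1
  in0=1, in1=1, in2=0, in3=0, in4=1
  in0=1, in1=1, in2=0, in3=1, in4=1

1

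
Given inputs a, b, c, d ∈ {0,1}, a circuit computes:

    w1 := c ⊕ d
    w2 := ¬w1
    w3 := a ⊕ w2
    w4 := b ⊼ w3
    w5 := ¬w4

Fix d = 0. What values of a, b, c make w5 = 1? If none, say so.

w5 = ¬w4 must be 1, so w4 = 0.
w4 = b ⊼ w3 must be 0, so both b = 1 and w3 = 1.
Check with d = 0 and a=0, b=1, c=0:
w1 = c ⊕ d = 0 ⊕ 0 = 0
w2 = ¬w1 = ¬0 = 1
w3 = a ⊕ w2 = 0 ⊕ 1 = 1
w4 = b ⊼ w3 = 1 ⊼ 1 = 0
w5 = ¬w4 = ¬0 = 1
So w5 = 1.

a=0 b=1 c=0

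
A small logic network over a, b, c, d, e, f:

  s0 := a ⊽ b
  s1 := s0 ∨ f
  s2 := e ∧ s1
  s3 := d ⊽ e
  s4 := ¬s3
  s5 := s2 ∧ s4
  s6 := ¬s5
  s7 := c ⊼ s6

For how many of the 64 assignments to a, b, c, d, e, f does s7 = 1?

s7 = c ⊼ s6 must be 1, so at least one of c, s6 is 0.
Enumerating the 64 input combinations, 42 give s7 = 1 and 22 give s7 = 0.

42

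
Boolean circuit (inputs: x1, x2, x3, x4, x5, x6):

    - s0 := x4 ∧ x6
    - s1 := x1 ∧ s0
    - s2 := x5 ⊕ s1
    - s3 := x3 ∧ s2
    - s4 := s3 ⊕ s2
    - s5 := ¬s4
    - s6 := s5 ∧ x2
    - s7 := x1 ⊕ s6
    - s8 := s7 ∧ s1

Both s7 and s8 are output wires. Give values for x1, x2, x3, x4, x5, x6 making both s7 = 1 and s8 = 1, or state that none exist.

Check with x1=1 x2=0 x3=0 x4=1 x5=0 x6=1:
s0 = x4 ∧ x6 = 1 ∧ 1 = 1
s1 = x1 ∧ s0 = 1 ∧ 1 = 1
s2 = x5 ⊕ s1 = 0 ⊕ 1 = 1
s3 = x3 ∧ s2 = 0 ∧ 1 = 0
s4 = s3 ⊕ s2 = 0 ⊕ 1 = 1
s5 = ¬s4 = ¬1 = 0
s6 = s5 ∧ x2 = 0 ∧ 0 = 0
s7 = x1 ⊕ s6 = 1 ⊕ 0 = 1
s8 = s7 ∧ s1 = 1 ∧ 1 = 1
So s7 = 1 and s8 = 1.

x1=1 x2=0 x3=0 x4=1 x5=0 x6=1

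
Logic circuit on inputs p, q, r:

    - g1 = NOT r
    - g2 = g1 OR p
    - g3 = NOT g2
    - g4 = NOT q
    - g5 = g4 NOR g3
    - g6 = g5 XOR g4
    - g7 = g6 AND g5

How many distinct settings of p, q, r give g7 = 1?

3

g7 = g6 AND g5 must be 1, so both g6 = 1 and g5 = 1.
g6 = g5 XOR g4 must be 1, so g5 and g4 differ.
Satisfying assignments:
  p=0, q=1, r=0
  p=1, q=1, r=0
  p=1, q=1, r=1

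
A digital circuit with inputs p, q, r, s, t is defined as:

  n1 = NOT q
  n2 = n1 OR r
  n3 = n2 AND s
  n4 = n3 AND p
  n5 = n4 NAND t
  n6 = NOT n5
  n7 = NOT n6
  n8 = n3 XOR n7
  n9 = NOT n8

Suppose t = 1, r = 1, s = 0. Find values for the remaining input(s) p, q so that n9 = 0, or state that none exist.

Check with t = 1, r = 1, s = 0 and p=0, q=1:
n1 = NOT q = NOT 1 = 0
n2 = n1 OR r = 0 OR 1 = 1
n3 = n2 AND s = 1 AND 0 = 0
n4 = n3 AND p = 0 AND 0 = 0
n5 = n4 NAND t = 0 NAND 1 = 1
n6 = NOT n5 = NOT 1 = 0
n7 = NOT n6 = NOT 0 = 1
n8 = n3 XOR n7 = 0 XOR 1 = 1
n9 = NOT n8 = NOT 1 = 0
So n9 = 0.

p=0, q=1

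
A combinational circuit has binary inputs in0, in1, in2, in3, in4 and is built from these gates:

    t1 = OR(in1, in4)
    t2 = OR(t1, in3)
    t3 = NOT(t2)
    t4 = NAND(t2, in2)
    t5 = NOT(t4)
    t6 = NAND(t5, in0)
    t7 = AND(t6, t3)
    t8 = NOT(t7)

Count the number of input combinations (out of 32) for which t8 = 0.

t8 = NOT(t7) must be 0, so t7 = 1.
t7 = AND(t6, t3) must be 1, so both t6 = 1 and t3 = 1.
Satisfying assignments:
  in0=0, in1=0, in2=0, in3=0, in4=0
  in0=0, in1=0, in2=1, in3=0, in4=0
  in0=1, in1=0, in2=0, in3=0, in4=0
  in0=1, in1=0, in2=1, in3=0, in4=0

4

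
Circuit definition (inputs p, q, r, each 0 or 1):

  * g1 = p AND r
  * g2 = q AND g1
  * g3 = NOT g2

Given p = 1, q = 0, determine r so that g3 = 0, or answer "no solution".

no solution exists

With p = 1, q = 0 fixed, none of the 2 settings of r give g3 = 0.
For example, with r=1:
g1 = p AND r = 1 AND 1 = 1
g2 = q AND g1 = 0 AND 1 = 0
g3 = NOT g2 = NOT 0 = 1
giving g3 = 1 ≠ 0.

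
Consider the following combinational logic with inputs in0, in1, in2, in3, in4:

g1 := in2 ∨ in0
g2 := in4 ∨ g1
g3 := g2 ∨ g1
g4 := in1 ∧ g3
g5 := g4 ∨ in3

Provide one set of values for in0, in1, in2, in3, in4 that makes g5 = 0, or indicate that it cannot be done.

g5 = g4 ∨ in3 must be 0, so both g4 = 0 and in3 = 0.
Check with in0=1, in1=0, in2=1, in3=0, in4=0:
g1 = in2 ∨ in0 = 1 ∨ 1 = 1
g2 = in4 ∨ g1 = 0 ∨ 1 = 1
g3 = g2 ∨ g1 = 1 ∨ 1 = 1
g4 = in1 ∧ g3 = 0 ∧ 1 = 0
g5 = g4 ∨ in3 = 0 ∨ 0 = 0
So g5 = 0 as required.

in0=1, in1=0, in2=1, in3=0, in4=0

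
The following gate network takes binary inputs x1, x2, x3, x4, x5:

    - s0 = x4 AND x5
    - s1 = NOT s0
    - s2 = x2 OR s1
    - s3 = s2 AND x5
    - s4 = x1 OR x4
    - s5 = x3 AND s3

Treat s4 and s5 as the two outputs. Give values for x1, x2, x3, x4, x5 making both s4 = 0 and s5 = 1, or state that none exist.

x1=0, x2=1, x3=1, x4=0, x5=1

Check with x1=0, x2=1, x3=1, x4=0, x5=1:
s0 = x4 AND x5 = 0 AND 1 = 0
s1 = NOT s0 = NOT 0 = 1
s2 = x2 OR s1 = 1 OR 1 = 1
s3 = s2 AND x5 = 1 AND 1 = 1
s4 = x1 OR x4 = 0 OR 0 = 0
s5 = x3 AND s3 = 1 AND 1 = 1
So s4 = 0 and s5 = 1.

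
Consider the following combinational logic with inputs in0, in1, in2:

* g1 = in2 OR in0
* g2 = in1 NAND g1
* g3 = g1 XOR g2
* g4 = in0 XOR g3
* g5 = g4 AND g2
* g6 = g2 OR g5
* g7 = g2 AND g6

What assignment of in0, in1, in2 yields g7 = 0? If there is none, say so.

in0=0 in1=1 in2=1

Check with in0=0 in1=1 in2=1:
g1 = in2 OR in0 = 1 OR 0 = 1
g2 = in1 NAND g1 = 1 NAND 1 = 0
g3 = g1 XOR g2 = 1 XOR 0 = 1
g4 = in0 XOR g3 = 0 XOR 1 = 1
g5 = g4 AND g2 = 1 AND 0 = 0
g6 = g2 OR g5 = 0 OR 0 = 0
g7 = g2 AND g6 = 0 AND 0 = 0
So g7 = 0 as required.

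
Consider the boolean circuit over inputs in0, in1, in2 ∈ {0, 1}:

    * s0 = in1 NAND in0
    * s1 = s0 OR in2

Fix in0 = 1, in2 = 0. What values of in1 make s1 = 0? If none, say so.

in1=1

s1 = s0 OR in2 must be 0, so both s0 = 0 and in2 = 0.
s0 = in1 NAND in0 must be 0, so both in1 = 1 and in0 = 1.
Check with in0 = 1, in2 = 0 and in1=1:
s0 = in1 NAND in0 = 1 NAND 1 = 0
s1 = s0 OR in2 = 0 OR 0 = 0
So s1 = 0.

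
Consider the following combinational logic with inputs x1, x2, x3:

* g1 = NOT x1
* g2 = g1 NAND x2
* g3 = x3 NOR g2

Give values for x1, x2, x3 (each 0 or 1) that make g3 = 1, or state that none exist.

x1=0 x2=1 x3=0

g3 = x3 NOR g2 must be 1, so both x3 = 0 and g2 = 0.
g2 = g1 NAND x2 must be 0, so both g1 = 1 and x2 = 1.
g1 = NOT x1 must be 1, so x1 = 0.
Check with x1=0 x2=1 x3=0:
g1 = NOT x1 = NOT 0 = 1
g2 = g1 NAND x2 = 1 NAND 1 = 0
g3 = x3 NOR g2 = 0 NOR 0 = 1
So g3 = 1 as required.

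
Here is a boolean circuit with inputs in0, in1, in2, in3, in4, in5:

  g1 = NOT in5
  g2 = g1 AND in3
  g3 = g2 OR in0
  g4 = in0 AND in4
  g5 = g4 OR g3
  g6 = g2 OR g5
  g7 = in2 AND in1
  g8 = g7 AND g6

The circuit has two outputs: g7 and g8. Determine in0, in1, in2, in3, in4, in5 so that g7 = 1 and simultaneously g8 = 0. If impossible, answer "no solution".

in0=0, in1=1, in2=1, in3=1, in4=1, in5=1

Check with in0=0, in1=1, in2=1, in3=1, in4=1, in5=1:
g1 = NOT in5 = NOT 1 = 0
g2 = g1 AND in3 = 0 AND 1 = 0
g3 = g2 OR in0 = 0 OR 0 = 0
g4 = in0 AND in4 = 0 AND 1 = 0
g5 = g4 OR g3 = 0 OR 0 = 0
g6 = g2 OR g5 = 0 OR 0 = 0
g7 = in2 AND in1 = 1 AND 1 = 1
g8 = g7 AND g6 = 1 AND 0 = 0
So g7 = 1 and g8 = 0.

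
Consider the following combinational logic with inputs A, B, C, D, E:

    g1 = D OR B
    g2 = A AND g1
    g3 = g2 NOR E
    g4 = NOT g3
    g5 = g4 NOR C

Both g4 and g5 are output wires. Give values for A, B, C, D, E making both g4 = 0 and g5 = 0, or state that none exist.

Check with A=0, B=0, C=1, D=1, E=0:
g1 = D OR B = 1 OR 0 = 1
g2 = A AND g1 = 0 AND 1 = 0
g3 = g2 NOR E = 0 NOR 0 = 1
g4 = NOT g3 = NOT 1 = 0
g5 = g4 NOR C = 0 NOR 1 = 0
So g4 = 0 and g5 = 0.

A=0, B=0, C=1, D=1, E=0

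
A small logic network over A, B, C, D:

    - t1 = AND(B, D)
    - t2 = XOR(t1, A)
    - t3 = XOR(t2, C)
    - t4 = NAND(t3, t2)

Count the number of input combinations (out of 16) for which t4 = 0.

4

t4 = NAND(t3, t2) must be 0, so both t3 = 1 and t2 = 1.
t3 = XOR(t2, C) must be 1, so t2 and C differ.
Satisfying assignments:
  A=0, B=1, C=0, D=1
  A=1, B=0, C=0, D=0
  A=1, B=0, C=0, D=1
  A=1, B=1, C=0, D=0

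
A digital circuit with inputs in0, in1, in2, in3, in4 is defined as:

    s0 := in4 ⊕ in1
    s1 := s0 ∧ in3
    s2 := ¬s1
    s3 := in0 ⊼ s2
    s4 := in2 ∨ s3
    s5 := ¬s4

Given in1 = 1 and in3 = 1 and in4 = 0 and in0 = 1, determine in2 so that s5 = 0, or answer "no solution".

in2=1

s5 = ¬s4 must be 0, so s4 = 1.
Check with in1 = 1 and in3 = 1 and in4 = 0 and in0 = 1 and in2=1:
s0 = in4 ⊕ in1 = 0 ⊕ 1 = 1
s1 = s0 ∧ in3 = 1 ∧ 1 = 1
s2 = ¬s1 = ¬1 = 0
s3 = in0 ⊼ s2 = 1 ⊼ 0 = 1
s4 = in2 ∨ s3 = 1 ∨ 1 = 1
s5 = ¬s4 = ¬1 = 0
So s5 = 0.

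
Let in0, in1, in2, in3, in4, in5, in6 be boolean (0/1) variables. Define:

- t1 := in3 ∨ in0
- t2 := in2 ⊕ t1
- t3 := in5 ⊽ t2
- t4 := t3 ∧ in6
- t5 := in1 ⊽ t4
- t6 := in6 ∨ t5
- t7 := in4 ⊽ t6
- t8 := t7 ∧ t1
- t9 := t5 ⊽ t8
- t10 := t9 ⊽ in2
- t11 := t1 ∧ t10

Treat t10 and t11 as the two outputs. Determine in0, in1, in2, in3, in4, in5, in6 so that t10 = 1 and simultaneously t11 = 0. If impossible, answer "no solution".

in0=0 in1=0 in2=0 in3=0 in4=1 in5=0 in6=0

Check with in0=0 in1=0 in2=0 in3=0 in4=1 in5=0 in6=0:
t1 = in3 ∨ in0 = 0 ∨ 0 = 0
t2 = in2 ⊕ t1 = 0 ⊕ 0 = 0
t3 = in5 ⊽ t2 = 0 ⊽ 0 = 1
t4 = t3 ∧ in6 = 1 ∧ 0 = 0
t5 = in1 ⊽ t4 = 0 ⊽ 0 = 1
t6 = in6 ∨ t5 = 0 ∨ 1 = 1
t7 = in4 ⊽ t6 = 1 ⊽ 1 = 0
t8 = t7 ∧ t1 = 0 ∧ 0 = 0
t9 = t5 ⊽ t8 = 1 ⊽ 0 = 0
t10 = t9 ⊽ in2 = 0 ⊽ 0 = 1
t11 = t1 ∧ t10 = 0 ∧ 1 = 0
So t10 = 1 and t11 = 0.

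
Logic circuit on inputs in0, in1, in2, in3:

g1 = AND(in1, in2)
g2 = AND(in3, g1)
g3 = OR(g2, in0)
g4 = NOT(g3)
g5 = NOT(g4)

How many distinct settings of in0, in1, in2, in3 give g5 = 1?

9

g5 = NOT(g4) must be 1, so g4 = 0.
g4 = NOT(g3) must be 0, so g3 = 1.
g3 = OR(g2, in0) must be 1, so at least one of g2, in0 is 1.
Enumerating the 16 input combinations, 9 give g5 = 1 and 7 give g5 = 0.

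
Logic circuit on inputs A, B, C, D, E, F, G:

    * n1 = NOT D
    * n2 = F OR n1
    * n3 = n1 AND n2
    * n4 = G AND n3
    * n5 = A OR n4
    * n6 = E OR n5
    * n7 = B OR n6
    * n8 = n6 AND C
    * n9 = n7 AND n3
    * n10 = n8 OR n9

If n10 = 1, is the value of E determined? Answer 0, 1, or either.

Both values of E occur among assignments with n10 = 1:
  E=0: A=0, B=0, C=0, D=0, E=0, F=0, G=1
  E=1: A=0, B=0, C=0, D=0, E=1, F=0, G=0

either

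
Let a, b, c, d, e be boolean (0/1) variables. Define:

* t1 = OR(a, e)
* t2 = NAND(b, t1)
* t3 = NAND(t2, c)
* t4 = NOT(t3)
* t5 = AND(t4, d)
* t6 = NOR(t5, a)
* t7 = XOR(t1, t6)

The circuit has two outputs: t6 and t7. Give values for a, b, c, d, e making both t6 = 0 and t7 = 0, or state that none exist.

a=0, b=1, c=1, d=1, e=0

Check with a=0, b=1, c=1, d=1, e=0:
t1 = OR(a, e) = OR(0, 0) = 0
t2 = NAND(b, t1) = NAND(1, 0) = 1
t3 = NAND(t2, c) = NAND(1, 1) = 0
t4 = NOT(t3) = NOT 0 = 1
t5 = AND(t4, d) = AND(1, 1) = 1
t6 = NOR(t5, a) = NOR(1, 0) = 0
t7 = XOR(t1, t6) = XOR(0, 0) = 0
So t6 = 0 and t7 = 0.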